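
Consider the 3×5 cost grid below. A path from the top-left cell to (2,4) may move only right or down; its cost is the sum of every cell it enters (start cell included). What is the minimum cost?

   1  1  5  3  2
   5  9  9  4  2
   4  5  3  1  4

One optimal route is (0,0) -> (0,1) -> (0,2) -> (0,3) -> (0,4) -> (1,4) -> (2,4).
Its cost is 1 + 1 + 5 + 3 + 2 + 2 + 4 = 18.

18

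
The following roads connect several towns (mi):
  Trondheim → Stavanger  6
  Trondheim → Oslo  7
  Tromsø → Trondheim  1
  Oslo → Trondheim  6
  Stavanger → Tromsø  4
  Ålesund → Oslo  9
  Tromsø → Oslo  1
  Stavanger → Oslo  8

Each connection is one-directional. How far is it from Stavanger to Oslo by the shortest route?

5

Candidate routes:
Stavanger → Tromsø → Oslo: 4 + 1 = 5
Stavanger → Tromsø → Trondheim → Oslo: 4 + 1 + 7 = 12
Stavanger → Oslo: 8
Shortest: 5 mi.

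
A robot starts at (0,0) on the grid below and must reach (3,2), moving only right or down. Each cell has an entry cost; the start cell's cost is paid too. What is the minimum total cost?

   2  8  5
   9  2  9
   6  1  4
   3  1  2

Path r0c0 → r0c1 → r1c1 → r2c1 → r3c1 → r3c2: 2 + 8 + 2 + 1 + 1 + 2 = 16.
(Top row then right column would cost 30.)

16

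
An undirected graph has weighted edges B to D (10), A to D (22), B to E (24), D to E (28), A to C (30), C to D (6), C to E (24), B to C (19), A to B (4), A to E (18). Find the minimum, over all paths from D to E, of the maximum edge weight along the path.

18

Checking several routes:
D → B → A → E: max(10, 4, 18) = 18
D → B → C → E: max(10, 19, 24) = 24
D → A → E: max(22, 18) = 22
D → B → E: max(10, 24) = 24
D → C → B → A → E: max(6, 19, 4, 18) = 19
The minimum achievable maximum is 18.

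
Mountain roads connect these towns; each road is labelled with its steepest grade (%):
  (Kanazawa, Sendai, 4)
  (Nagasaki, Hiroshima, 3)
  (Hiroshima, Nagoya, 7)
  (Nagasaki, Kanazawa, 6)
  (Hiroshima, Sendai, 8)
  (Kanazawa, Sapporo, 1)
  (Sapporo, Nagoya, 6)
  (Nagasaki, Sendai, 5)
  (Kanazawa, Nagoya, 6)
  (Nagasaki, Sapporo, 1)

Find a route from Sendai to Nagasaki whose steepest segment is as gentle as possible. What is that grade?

A few of the Sendai→Nagasaki routes:
Sendai-Kanazawa-Sapporo-Nagasaki: max(4, 1, 1) = 4
Sendai-Kanazawa-Nagoya-Sapporo-Nagasaki: max(4, 6, 6, 1) = 6
Sendai-Nagasaki: max(5) = 5
Sendai-Kanazawa-Nagasaki: max(4, 6) = 6
Best route has worst link 4%.

4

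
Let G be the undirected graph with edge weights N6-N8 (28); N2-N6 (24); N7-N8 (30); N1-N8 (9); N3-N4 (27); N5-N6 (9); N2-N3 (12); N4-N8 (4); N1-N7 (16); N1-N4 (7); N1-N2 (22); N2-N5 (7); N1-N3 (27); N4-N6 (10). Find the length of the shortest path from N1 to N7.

16

Comparing a few candidate routes:
N1 -> N4 -> N8 -> N7: 7 + 4 + 30 = 41
N1 -> N7: 16
N1 -> N8 -> N7: 9 + 30 = 39
Shortest: 16.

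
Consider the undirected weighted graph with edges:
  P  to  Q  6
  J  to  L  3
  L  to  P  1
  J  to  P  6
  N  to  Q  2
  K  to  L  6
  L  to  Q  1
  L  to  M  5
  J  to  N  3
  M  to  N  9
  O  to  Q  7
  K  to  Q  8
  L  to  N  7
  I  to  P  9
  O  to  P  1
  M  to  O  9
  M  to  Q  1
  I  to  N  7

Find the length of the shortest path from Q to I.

Some routes from Q to I:
Q -> L -> N -> I: 1 + 7 + 7 = 15
Q -> L -> J -> N -> I: 1 + 3 + 3 + 7 = 14
Q -> N -> I: 2 + 7 = 9
Q -> L -> P -> I: 1 + 1 + 9 = 11
The minimum is 9.

9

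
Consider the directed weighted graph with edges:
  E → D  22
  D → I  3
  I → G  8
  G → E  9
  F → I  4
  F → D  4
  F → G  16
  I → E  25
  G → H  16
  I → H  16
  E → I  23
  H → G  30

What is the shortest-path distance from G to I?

32

Paths from G to I:
G-E-D-I: 9 + 22 + 3 = 34
G-E-I: 9 + 23 = 32
Shortest: 32.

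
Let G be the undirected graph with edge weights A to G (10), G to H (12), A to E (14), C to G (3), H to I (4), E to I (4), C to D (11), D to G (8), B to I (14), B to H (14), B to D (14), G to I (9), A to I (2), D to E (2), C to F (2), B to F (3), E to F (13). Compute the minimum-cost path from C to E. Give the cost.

13

Checking several routes:
C -> G -> D -> E: 3 + 8 + 2 = 13
C -> D -> E: 11 + 2 = 13
C -> G -> I -> E: 3 + 9 + 4 = 16
C -> G -> A -> I -> E: 3 + 10 + 2 + 4 = 19
C -> F -> E: 2 + 13 = 15
Best route has total 13.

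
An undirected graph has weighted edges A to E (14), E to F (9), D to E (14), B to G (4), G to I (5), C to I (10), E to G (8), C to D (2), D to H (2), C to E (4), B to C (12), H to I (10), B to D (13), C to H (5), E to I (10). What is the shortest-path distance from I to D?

12

A few of the I→D routes:
I→C→D: 10 + 2 = 12
I→H→D: 10 + 2 = 12
I→C→H→D: 10 + 5 + 2 = 17
I→H→C→D: 10 + 5 + 2 = 17
I→E→C→D: 10 + 4 + 2 = 16
I→G→E→C→D: 5 + 8 + 4 + 2 = 19
Best route has total 12.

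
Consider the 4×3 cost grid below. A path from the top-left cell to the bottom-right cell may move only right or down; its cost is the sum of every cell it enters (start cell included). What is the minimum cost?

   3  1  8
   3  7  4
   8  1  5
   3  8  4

Best path: r0c0 -> r0c1 -> r1c1 -> r2c1 -> r2c2 -> r3c2
Cost: 3 + 1 + 7 + 1 + 5 + 4 = 21

21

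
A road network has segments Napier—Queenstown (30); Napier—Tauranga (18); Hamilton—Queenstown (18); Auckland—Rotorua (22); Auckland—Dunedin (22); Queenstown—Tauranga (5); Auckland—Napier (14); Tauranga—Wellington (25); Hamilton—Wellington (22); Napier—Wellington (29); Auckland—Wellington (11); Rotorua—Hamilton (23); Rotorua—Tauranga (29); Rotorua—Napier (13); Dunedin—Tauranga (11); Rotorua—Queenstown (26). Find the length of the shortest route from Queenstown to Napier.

23

A few of the Queenstown→Napier routes:
Queenstown→Rotorua→Napier: 26 + 13 = 39
Queenstown→Napier: 30
Queenstown→Tauranga→Napier: 5 + 18 = 23
Queenstown→Tauranga→Rotorua→Napier: 5 + 29 + 13 = 47
The minimum is 23 mi.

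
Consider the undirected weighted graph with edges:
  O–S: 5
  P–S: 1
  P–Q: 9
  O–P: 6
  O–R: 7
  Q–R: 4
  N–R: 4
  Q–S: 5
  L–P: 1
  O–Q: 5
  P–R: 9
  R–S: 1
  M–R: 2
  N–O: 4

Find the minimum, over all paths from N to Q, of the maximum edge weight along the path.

Checking several routes:
N -> R -> Q: max(4, 4) = 4
N -> R -> S -> O -> Q: max(4, 1, 5, 5) = 5
N -> R -> S -> Q: max(4, 1, 5) = 5
Smallest bottleneck: 4.

4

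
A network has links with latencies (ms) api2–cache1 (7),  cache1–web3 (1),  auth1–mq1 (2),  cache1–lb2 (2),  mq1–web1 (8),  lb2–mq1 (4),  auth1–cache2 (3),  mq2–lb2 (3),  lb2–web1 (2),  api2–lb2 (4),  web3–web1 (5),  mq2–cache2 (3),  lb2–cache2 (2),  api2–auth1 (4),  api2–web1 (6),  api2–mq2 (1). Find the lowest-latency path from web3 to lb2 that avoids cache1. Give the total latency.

Some routes from web3 to lb2 avoiding cache1:
web3 - web1 - mq1 - lb2: 5 + 8 + 4 = 17
web3 - web1 - api2 - lb2: 5 + 6 + 4 = 15
web3 - web1 - api2 - mq2 - lb2: 5 + 6 + 1 + 3 = 15
web3 - web1 - lb2: 5 + 2 = 7
The minimum is 7 ms.

7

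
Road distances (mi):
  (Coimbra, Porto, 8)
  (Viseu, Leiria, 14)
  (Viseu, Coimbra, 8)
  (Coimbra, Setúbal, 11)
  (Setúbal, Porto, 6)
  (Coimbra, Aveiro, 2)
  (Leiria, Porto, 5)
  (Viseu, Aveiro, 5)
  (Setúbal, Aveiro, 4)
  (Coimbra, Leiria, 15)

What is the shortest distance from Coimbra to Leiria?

Comparing a few candidate routes:
Coimbra-Leiria: 15
Coimbra-Aveiro-Setúbal-Porto-Leiria: 2 + 4 + 6 + 5 = 17
Coimbra-Viseu-Leiria: 8 + 14 = 22
Coimbra-Porto-Leiria: 8 + 5 = 13
Coimbra-Setúbal-Porto-Leiria: 11 + 6 + 5 = 22
Coimbra-Aveiro-Viseu-Leiria: 2 + 5 + 14 = 21
The minimum is 13 mi.

13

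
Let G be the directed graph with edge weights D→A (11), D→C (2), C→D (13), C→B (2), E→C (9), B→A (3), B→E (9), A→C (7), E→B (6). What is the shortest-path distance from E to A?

9

Candidate routes:
E -> B -> A: 6 + 3 = 9
E -> C -> D -> A: 9 + 13 + 11 = 33
E -> C -> B -> A: 9 + 2 + 3 = 14
Best route has total 9.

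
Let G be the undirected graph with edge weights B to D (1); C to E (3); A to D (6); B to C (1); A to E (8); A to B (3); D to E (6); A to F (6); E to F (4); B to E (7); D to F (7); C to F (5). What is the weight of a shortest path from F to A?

6

Some routes from F to A:
F-E-C-B-A: 4 + 3 + 1 + 3 = 11
F-D-B-A: 7 + 1 + 3 = 11
F-C-B-A: 5 + 1 + 3 = 9
F-E-A: 4 + 8 = 12
F-A: 6
Best route has total 6.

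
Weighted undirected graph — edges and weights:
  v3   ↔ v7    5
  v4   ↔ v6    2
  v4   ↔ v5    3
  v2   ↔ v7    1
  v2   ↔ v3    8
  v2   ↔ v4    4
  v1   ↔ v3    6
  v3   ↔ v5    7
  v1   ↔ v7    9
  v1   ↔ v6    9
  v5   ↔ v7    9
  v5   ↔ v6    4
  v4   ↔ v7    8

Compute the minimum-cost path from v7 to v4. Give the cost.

5

A few of the v7→v4 routes:
v7→v4: 8
v7→v2→v4: 1 + 4 = 5
v7→v5→v4: 9 + 3 = 12
v7→v3→v5→v4: 5 + 7 + 3 = 15
v7→v5→v6→v4: 9 + 4 + 2 = 15
Best route has total 5.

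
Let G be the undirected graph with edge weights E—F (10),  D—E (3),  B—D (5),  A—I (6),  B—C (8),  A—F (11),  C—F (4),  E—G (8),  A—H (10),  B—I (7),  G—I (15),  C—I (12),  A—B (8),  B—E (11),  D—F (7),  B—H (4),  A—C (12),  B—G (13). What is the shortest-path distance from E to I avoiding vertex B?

23

Comparing a few candidate routes:
E→D→F→C→I: 3 + 7 + 4 + 12 = 26
E→F→A→I: 10 + 11 + 6 = 27
E→F→C→I: 10 + 4 + 12 = 26
E→D→F→A→I: 3 + 7 + 11 + 6 = 27
E→G→I: 8 + 15 = 23
Shortest: 23.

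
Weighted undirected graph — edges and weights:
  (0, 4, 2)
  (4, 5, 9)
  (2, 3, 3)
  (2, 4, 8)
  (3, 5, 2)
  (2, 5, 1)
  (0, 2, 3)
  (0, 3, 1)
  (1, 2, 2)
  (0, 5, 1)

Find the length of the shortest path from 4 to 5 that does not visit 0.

Routes from 4 to 5 avoiding 0:
4 - 2 - 5: 8 + 1 = 9
4 - 5: 9
4 - 2 - 3 - 5: 8 + 3 + 2 = 13
Best route has total 9.

9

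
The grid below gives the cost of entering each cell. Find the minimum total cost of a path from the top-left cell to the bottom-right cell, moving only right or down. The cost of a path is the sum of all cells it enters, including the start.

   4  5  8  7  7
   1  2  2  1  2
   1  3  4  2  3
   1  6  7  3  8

23

One optimal route is r0c0→r1c0→r1c1→r1c2→r1c3→r1c4→r2c4→r3c4.
Its cost is 4 + 1 + 2 + 2 + 1 + 2 + 3 + 8 = 23.
For comparison, the top-then-right route costs 44.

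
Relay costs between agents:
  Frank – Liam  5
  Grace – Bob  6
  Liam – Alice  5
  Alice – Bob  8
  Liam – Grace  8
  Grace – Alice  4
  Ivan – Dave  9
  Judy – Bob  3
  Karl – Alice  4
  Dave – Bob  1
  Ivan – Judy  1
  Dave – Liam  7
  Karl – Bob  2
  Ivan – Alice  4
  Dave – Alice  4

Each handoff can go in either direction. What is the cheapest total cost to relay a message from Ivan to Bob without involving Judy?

9

A few of the Ivan→Bob routes:
Ivan → Dave → Bob: 9 + 1 = 10
Ivan → Alice → Dave → Bob: 4 + 4 + 1 = 9
Ivan → Alice → Karl → Bob: 4 + 4 + 2 = 10
Best route has total 9.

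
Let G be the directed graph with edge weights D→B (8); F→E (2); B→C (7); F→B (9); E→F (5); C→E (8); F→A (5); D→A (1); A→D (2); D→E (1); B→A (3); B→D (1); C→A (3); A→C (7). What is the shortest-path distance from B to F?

7

Checking several routes:
B -> D -> E -> F: 1 + 1 + 5 = 7
B -> A -> D -> E -> F: 3 + 2 + 1 + 5 = 11
B -> C -> A -> D -> E -> F: 7 + 3 + 2 + 1 + 5 = 18
Best route has total 7.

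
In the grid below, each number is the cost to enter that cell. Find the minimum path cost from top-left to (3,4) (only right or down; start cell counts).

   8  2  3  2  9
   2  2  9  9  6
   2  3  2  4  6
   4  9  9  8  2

Cheapest: r0c0→r0c1→r1c1→r2c1→r2c2→r2c3→r2c4→r3c4
  8 + 2 + 2 + 3 + 2 + 4 + 6 + 2 = 29
For comparison, the top-then-right route costs 38.

29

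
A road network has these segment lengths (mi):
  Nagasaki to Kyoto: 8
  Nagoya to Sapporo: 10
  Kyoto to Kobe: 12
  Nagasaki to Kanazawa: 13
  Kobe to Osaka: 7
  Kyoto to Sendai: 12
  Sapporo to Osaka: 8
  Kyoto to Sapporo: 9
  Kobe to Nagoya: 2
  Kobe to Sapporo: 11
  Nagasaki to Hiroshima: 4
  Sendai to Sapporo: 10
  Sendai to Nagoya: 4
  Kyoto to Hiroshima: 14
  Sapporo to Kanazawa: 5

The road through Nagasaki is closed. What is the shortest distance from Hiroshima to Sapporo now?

23

A few of the Hiroshima→Sapporo routes:
Hiroshima → Kyoto → Kobe → Nagoya → Sapporo: 14 + 12 + 2 + 10 = 38
Hiroshima → Kyoto → Sendai → Sapporo: 14 + 12 + 10 = 36
Hiroshima → Kyoto → Sapporo: 14 + 9 = 23
Hiroshima → Kyoto → Kobe → Sapporo: 14 + 12 + 11 = 37
The minimum is 23 mi.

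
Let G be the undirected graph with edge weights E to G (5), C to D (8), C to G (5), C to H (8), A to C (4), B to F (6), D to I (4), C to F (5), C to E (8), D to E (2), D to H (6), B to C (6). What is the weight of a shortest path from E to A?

Paths from E to A:
E → D → C → A: 2 + 8 + 4 = 14
E → D → H → C → A: 2 + 6 + 8 + 4 = 20
E → C → A: 8 + 4 = 12
E → G → C → A: 5 + 5 + 4 = 14
The minimum is 12.

12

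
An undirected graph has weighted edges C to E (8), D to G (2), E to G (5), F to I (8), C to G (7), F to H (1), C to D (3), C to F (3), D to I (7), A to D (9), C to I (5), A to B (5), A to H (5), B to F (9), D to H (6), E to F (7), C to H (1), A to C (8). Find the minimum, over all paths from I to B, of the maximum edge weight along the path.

5

A few of the I→B routes:
I -> C -> G -> D -> H -> A -> B: max(5, 7, 2, 6, 5, 5) = 7
I -> C -> H -> A -> B: max(5, 1, 5, 5) = 5
I -> C -> G -> E -> F -> H -> A -> B: max(5, 7, 5, 7, 1, 5, 5) = 7
I -> C -> D -> G -> E -> F -> H -> A -> B: max(5, 3, 2, 5, 7, 1, 5, 5) = 7
I -> C -> D -> H -> A -> B: max(5, 3, 6, 5, 5) = 6
I -> C -> F -> H -> A -> B: max(5, 3, 1, 5, 5) = 5
The minimum achievable maximum is 5.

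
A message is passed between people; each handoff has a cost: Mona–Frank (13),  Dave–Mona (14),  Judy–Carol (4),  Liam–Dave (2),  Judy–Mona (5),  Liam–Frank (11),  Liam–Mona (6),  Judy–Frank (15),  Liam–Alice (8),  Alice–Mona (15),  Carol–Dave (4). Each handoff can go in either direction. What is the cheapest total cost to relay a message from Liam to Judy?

10

Comparing a few candidate routes:
Liam→Alice→Mona→Judy: 8 + 15 + 5 = 28
Liam→Frank→Judy: 11 + 15 = 26
Liam→Mona→Judy: 6 + 5 = 11
Liam→Dave→Carol→Judy: 2 + 4 + 4 = 10
Liam→Dave→Mona→Judy: 2 + 14 + 5 = 21
Best route has total 10.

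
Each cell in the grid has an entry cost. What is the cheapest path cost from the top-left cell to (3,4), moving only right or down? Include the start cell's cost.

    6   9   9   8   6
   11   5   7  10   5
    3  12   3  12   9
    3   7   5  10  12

One optimal route is (0,0) (0,1) (1,1) (1,2) (2,2) (3,2) (3,3) (3,4).
Its cost is 6 + 9 + 5 + 7 + 3 + 5 + 10 + 12 = 57.
(Top row then right column would cost 64.)

57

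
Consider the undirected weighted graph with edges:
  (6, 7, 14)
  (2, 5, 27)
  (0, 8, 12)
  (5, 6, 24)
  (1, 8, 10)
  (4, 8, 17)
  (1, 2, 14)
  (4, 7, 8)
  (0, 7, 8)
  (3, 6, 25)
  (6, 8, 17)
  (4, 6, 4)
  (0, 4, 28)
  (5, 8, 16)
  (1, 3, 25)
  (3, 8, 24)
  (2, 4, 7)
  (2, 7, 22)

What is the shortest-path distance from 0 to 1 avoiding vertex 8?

Checking several routes:
0-7-2-1: 8 + 22 + 14 = 44
0-7-6-4-2-1: 8 + 14 + 4 + 7 + 14 = 47
0-7-4-2-1: 8 + 8 + 7 + 14 = 37
The minimum is 37.

37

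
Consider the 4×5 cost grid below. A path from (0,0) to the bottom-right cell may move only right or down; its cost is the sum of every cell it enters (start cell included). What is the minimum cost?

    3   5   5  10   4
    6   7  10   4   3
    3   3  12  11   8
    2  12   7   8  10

48

Cheapest: [0,0] [0,1] [0,2] [0,3] [0,4] [1,4] [2,4] [3,4]
  3 + 5 + 5 + 10 + 4 + 3 + 8 + 10 = 48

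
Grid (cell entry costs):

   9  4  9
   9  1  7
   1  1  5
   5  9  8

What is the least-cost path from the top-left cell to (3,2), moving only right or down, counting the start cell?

28

One optimal route is r0c0 r0c1 r1c1 r2c1 r2c2 r3c2.
Its cost is 9 + 4 + 1 + 1 + 5 + 8 = 28.
For comparison, the top-then-right route costs 42.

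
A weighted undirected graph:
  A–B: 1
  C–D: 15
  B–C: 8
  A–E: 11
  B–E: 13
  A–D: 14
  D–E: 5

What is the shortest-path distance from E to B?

Paths from E to B:
E -> D -> C -> B: 5 + 15 + 8 = 28
E -> A -> B: 11 + 1 = 12
E -> B: 13
E -> D -> A -> B: 5 + 14 + 1 = 20
E -> A -> D -> C -> B: 11 + 14 + 15 + 8 = 48
Best route has total 12.

12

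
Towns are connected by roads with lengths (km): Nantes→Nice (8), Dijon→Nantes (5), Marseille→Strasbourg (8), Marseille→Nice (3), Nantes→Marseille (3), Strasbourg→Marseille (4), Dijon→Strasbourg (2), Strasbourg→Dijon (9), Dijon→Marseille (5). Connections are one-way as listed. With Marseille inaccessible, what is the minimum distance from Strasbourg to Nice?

Paths from Strasbourg to Nice avoiding Marseille:
Strasbourg - Dijon - Nantes - Nice: 9 + 5 + 8 = 22
Best route has total 22 km.

22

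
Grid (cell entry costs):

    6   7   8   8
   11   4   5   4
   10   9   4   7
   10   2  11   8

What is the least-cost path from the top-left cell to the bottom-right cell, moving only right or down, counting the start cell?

Best path: (0,0)→(0,1)→(1,1)→(1,2)→(1,3)→(2,3)→(3,3)
Cost: 6 + 7 + 4 + 5 + 4 + 7 + 8 = 41
(Top row then right column would cost 48.)

41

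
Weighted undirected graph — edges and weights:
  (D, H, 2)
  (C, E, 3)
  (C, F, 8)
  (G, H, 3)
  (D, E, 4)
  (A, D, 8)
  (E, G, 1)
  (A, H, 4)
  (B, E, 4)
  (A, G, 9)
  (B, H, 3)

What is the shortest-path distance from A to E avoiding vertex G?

10

Comparing a few candidate routes:
A-D-E: 8 + 4 = 12
A-H-B-E: 4 + 3 + 4 = 11
A-H-D-E: 4 + 2 + 4 = 10
Shortest: 10.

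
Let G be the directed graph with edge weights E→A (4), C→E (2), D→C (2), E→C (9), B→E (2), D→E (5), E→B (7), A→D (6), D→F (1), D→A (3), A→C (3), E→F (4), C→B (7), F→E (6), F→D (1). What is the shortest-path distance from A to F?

7

Paths from A to F:
A → C → E → F: 3 + 2 + 4 = 9
A → D → E → F: 6 + 5 + 4 = 15
A → C → B → E → F: 3 + 7 + 2 + 4 = 16
A → D → C → B → E → F: 6 + 2 + 7 + 2 + 4 = 21
A → D → F: 6 + 1 = 7
A → D → C → E → F: 6 + 2 + 2 + 4 = 14
Shortest: 7.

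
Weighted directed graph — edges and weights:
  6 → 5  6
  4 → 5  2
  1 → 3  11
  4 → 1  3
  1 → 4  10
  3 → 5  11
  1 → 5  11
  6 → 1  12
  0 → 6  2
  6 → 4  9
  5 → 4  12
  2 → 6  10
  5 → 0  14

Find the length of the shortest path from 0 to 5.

8

Comparing a few candidate routes:
0-6-1-5: 2 + 12 + 11 = 25
0-6-4-1-5: 2 + 9 + 3 + 11 = 25
0-6-5: 2 + 6 = 8
0-6-4-5: 2 + 9 + 2 = 13
The minimum is 8.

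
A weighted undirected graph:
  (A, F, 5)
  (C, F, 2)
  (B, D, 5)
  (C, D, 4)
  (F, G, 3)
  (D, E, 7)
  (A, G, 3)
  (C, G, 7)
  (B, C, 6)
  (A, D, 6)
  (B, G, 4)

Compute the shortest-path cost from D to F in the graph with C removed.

A few of the D→F routes:
D → A → F: 6 + 5 = 11
D → A → G → F: 6 + 3 + 3 = 12
D → B → G → F: 5 + 4 + 3 = 12
Best route has total 11.

11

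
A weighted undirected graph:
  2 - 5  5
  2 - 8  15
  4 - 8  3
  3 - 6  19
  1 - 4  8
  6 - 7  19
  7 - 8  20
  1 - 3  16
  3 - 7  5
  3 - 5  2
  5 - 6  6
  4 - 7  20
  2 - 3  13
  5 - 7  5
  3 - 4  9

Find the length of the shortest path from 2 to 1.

23

Comparing a few candidate routes:
2-5-3-1: 5 + 2 + 16 = 23
2-3-1: 13 + 16 = 29
2-8-4-1: 15 + 3 + 8 = 26
2-3-4-1: 13 + 9 + 8 = 30
2-5-3-4-1: 5 + 2 + 9 + 8 = 24
Shortest: 23.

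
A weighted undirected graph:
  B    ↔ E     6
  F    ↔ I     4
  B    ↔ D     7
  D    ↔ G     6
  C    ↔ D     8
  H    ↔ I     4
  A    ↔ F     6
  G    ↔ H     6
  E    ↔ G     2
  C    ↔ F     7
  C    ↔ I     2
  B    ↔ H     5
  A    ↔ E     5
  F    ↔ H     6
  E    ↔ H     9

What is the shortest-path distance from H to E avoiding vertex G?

A few of the H→E routes:
H -> E: 9
H -> I -> F -> A -> E: 4 + 4 + 6 + 5 = 19
H -> F -> A -> E: 6 + 6 + 5 = 17
H -> B -> E: 5 + 6 = 11
The minimum is 9.

9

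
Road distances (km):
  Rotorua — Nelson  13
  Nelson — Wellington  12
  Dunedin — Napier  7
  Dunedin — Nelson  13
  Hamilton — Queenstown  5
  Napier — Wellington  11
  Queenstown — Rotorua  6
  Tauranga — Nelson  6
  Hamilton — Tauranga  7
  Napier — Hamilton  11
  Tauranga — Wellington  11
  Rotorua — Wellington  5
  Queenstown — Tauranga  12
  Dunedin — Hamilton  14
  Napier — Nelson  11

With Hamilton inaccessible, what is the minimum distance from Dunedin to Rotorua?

23

Checking several routes:
Dunedin→Napier→Wellington→Rotorua: 7 + 11 + 5 = 23
Dunedin→Napier→Nelson→Rotorua: 7 + 11 + 13 = 31
Dunedin→Nelson→Rotorua: 13 + 13 = 26
Dunedin→Nelson→Wellington→Rotorua: 13 + 12 + 5 = 30
The minimum is 23 km.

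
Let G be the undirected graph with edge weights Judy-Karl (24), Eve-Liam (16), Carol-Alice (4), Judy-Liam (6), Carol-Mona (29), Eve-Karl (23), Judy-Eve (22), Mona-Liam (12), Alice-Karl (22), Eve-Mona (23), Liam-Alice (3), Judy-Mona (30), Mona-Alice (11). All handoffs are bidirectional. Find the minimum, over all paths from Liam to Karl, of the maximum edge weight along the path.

22

Checking several routes:
Liam-Alice-Karl: max(3, 22) = 22
Liam-Mona-Eve-Karl: max(12, 23, 23) = 23
Liam-Mona-Alice-Karl: max(12, 11, 22) = 22
Liam-Eve-Karl: max(16, 23) = 23
Liam-Eve-Mona-Alice-Karl: max(16, 23, 11, 22) = 23
The minimum achievable maximum is 22.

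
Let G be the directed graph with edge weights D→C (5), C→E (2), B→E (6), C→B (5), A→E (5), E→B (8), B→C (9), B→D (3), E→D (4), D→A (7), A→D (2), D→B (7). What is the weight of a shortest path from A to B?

A few of the A→B routes:
A - D - C - B: 2 + 5 + 5 = 12
A - E - B: 5 + 8 = 13
A - E - D - B: 5 + 4 + 7 = 16
A - D - C - E - B: 2 + 5 + 2 + 8 = 17
A - D - B: 2 + 7 = 9
Best route has total 9.

9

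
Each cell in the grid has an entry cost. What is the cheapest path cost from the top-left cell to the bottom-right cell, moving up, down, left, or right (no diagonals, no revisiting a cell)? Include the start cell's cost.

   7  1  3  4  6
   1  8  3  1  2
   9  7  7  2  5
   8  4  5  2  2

One optimal route is [0,0] [0,1] [0,2] [1,2] [1,3] [2,3] [3,3] [3,4].
Its cost is 7 + 1 + 3 + 3 + 1 + 2 + 2 + 2 = 21.

21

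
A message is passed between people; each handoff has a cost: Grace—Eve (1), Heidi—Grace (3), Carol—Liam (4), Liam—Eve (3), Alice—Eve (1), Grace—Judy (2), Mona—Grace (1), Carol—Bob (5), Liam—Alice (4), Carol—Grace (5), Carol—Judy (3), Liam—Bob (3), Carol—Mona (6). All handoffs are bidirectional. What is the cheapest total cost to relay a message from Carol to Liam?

4

A few of the Carol→Liam routes:
Carol → Judy → Grace → Eve → Liam: 3 + 2 + 1 + 3 = 9
Carol → Grace → Eve → Liam: 5 + 1 + 3 = 9
Carol → Judy → Grace → Eve → Alice → Liam: 3 + 2 + 1 + 1 + 4 = 11
Carol → Liam: 4
Carol → Mona → Grace → Eve → Liam: 6 + 1 + 1 + 3 = 11
Carol → Bob → Liam: 5 + 3 = 8
Shortest: 4.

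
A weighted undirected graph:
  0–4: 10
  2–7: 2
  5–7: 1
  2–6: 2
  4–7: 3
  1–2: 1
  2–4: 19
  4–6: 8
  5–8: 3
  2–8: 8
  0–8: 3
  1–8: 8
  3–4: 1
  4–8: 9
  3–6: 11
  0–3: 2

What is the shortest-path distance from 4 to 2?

5

Comparing a few candidate routes:
4→7→2: 3 + 2 = 5
4→6→2: 8 + 2 = 10
4→3→0→8→5→7→2: 1 + 2 + 3 + 3 + 1 + 2 = 12
The minimum is 5.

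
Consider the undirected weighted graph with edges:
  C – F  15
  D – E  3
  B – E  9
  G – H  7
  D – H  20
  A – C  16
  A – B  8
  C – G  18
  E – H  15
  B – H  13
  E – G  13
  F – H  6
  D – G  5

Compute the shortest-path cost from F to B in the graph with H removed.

Candidate routes:
F→C→G→D→E→B: 15 + 18 + 5 + 3 + 9 = 50
F→C→G→E→B: 15 + 18 + 13 + 9 = 55
F→C→A→B: 15 + 16 + 8 = 39
Best route has total 39.

39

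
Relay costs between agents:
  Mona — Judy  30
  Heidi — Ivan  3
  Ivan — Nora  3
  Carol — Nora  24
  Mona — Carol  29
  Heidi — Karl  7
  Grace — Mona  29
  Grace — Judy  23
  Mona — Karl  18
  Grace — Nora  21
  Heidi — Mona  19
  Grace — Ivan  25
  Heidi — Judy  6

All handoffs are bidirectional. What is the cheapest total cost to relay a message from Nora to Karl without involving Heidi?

68

Candidate routes:
Nora -> Ivan -> Grace -> Mona -> Karl: 3 + 25 + 29 + 18 = 75
Nora -> Grace -> Mona -> Karl: 21 + 29 + 18 = 68
Nora -> Carol -> Mona -> Karl: 24 + 29 + 18 = 71
Nora -> Grace -> Judy -> Mona -> Karl: 21 + 23 + 30 + 18 = 92
Nora -> Ivan -> Grace -> Judy -> Mona -> Karl: 3 + 25 + 23 + 30 + 18 = 99
The minimum is 68.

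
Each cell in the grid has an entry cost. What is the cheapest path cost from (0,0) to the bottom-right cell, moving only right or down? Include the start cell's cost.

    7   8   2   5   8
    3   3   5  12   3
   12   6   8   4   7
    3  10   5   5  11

Path r0c0 r1c0 r1c1 r1c2 r2c2 r2c3 r3c3 r3c4: 7 + 3 + 3 + 5 + 8 + 4 + 5 + 11 = 46.
(Top row then right column would cost 51.)

46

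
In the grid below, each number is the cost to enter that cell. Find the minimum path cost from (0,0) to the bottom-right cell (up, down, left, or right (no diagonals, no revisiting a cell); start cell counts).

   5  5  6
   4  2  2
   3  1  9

21

Best path: (0,0) -> (1,0) -> (1,1) -> (2,1) -> (2,2)
Cost: 5 + 4 + 2 + 1 + 9 = 21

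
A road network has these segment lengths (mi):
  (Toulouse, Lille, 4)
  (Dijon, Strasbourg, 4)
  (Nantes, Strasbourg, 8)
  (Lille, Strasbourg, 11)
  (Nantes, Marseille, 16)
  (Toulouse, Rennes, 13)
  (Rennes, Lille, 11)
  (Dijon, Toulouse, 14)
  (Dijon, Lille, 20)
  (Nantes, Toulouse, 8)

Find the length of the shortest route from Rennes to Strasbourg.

22

Comparing a few candidate routes:
Rennes-Lille-Strasbourg: 11 + 11 = 22
Rennes-Toulouse-Nantes-Strasbourg: 13 + 8 + 8 = 29
Rennes-Toulouse-Lille-Strasbourg: 13 + 4 + 11 = 28
Best route has total 22 mi.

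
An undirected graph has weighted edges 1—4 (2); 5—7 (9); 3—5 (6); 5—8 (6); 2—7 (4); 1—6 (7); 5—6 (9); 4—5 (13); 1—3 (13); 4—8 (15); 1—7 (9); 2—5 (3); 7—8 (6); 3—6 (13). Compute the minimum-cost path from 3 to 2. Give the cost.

Checking several routes:
3-6-5-2: 13 + 9 + 3 = 25
3-5-7-2: 6 + 9 + 4 = 19
3-1-7-2: 13 + 9 + 4 = 26
3-5-8-7-2: 6 + 6 + 6 + 4 = 22
3-5-2: 6 + 3 = 9
3-1-4-5-2: 13 + 2 + 13 + 3 = 31
The minimum is 9.

9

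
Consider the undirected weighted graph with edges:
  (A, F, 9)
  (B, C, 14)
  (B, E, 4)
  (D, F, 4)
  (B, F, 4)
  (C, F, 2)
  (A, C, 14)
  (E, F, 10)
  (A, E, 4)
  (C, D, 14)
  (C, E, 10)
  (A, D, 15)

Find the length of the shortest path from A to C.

11

Comparing a few candidate routes:
A→D→F→C: 15 + 4 + 2 = 21
A→E→B→F→C: 4 + 4 + 4 + 2 = 14
A→F→C: 9 + 2 = 11
A→E→F→C: 4 + 10 + 2 = 16
A→C: 14
A→E→C: 4 + 10 = 14
Best route has total 11.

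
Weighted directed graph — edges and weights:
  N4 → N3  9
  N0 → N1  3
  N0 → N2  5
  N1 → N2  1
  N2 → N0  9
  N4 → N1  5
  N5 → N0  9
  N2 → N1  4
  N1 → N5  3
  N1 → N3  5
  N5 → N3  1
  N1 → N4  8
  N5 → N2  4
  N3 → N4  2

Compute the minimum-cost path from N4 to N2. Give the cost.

6

Paths from N4 to N2:
N4 - N1 - N5 - N0 - N2: 5 + 3 + 9 + 5 = 22
N4 - N1 - N2: 5 + 1 = 6
N4 - N1 - N5 - N2: 5 + 3 + 4 = 12
Best route has total 6.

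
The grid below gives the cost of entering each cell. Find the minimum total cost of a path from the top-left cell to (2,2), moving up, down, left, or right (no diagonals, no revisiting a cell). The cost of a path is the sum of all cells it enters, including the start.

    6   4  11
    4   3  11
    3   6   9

Path r0c0 -> r0c1 -> r1c1 -> r2c1 -> r2c2: 6 + 4 + 3 + 6 + 9 = 28.

28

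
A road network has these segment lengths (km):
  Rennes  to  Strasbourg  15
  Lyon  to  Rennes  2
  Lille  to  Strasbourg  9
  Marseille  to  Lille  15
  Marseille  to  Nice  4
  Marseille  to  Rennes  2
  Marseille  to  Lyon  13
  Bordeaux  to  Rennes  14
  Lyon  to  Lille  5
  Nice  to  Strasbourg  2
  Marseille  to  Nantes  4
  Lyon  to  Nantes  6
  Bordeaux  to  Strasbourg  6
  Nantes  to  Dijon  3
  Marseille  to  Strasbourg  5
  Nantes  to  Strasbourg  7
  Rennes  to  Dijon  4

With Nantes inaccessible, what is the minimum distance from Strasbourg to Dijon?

Checking several routes:
Strasbourg - Marseille - Lyon - Rennes - Dijon: 5 + 13 + 2 + 4 = 24
Strasbourg - Bordeaux - Rennes - Dijon: 6 + 14 + 4 = 24
Strasbourg - Lille - Lyon - Rennes - Dijon: 9 + 5 + 2 + 4 = 20
Strasbourg - Rennes - Dijon: 15 + 4 = 19
Strasbourg - Nice - Marseille - Rennes - Dijon: 2 + 4 + 2 + 4 = 12
Strasbourg - Marseille - Rennes - Dijon: 5 + 2 + 4 = 11
Shortest: 11 km.

11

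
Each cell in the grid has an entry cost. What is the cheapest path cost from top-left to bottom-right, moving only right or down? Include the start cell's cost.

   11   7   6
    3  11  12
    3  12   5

Best path: [0,0] -> [1,0] -> [2,0] -> [2,1] -> [2,2]
Cost: 11 + 3 + 3 + 12 + 5 = 34

34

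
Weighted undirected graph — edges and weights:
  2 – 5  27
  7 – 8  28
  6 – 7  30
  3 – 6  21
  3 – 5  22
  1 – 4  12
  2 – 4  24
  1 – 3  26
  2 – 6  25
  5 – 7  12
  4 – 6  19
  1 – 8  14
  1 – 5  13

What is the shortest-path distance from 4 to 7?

37

Comparing a few candidate routes:
4→6→3→5→7: 19 + 21 + 22 + 12 = 74
4→1→5→7: 12 + 13 + 12 = 37
4→6→7: 19 + 30 = 49
4→2→5→7: 24 + 27 + 12 = 63
4→1→3→5→7: 12 + 26 + 22 + 12 = 72
4→1→8→7: 12 + 14 + 28 = 54
Shortest: 37.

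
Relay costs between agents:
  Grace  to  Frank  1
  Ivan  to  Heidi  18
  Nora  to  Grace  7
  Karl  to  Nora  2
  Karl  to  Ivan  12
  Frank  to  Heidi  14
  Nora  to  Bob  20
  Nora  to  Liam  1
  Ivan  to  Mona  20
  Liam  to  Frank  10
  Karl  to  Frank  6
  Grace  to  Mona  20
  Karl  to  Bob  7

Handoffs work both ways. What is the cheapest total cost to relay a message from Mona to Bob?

34

A few of the Mona→Bob routes:
Mona→Ivan→Karl→Bob: 20 + 12 + 7 = 39
Mona→Grace→Nora→Karl→Bob: 20 + 7 + 2 + 7 = 36
Mona→Grace→Frank→Karl→Bob: 20 + 1 + 6 + 7 = 34
The minimum is 34.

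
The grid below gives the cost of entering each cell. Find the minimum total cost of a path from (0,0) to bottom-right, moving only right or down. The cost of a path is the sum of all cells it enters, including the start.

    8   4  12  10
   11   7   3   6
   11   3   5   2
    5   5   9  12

One optimal route is (0,0)→(0,1)→(1,1)→(1,2)→(2,2)→(2,3)→(3,3).
Its cost is 8 + 4 + 7 + 3 + 5 + 2 + 12 = 41.
For comparison, the top-then-right route costs 54.

41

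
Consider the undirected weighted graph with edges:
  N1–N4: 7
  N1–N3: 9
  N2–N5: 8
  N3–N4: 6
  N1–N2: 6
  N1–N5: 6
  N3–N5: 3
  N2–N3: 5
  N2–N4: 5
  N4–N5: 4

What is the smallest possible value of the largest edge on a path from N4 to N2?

Comparing a few candidate routes:
N4 - N3 - N5 - N1 - N2: max(6, 3, 6, 6) = 6
N4 - N5 - N3 - N2: max(4, 3, 5) = 5
N4 - N2: max(5) = 5
Best route has worst link 5.

5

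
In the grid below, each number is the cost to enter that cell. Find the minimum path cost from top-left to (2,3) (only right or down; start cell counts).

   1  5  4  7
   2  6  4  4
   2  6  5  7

23

One optimal route is [0,0] → [1,0] → [2,0] → [2,1] → [2,2] → [2,3].
Its cost is 1 + 2 + 2 + 6 + 5 + 7 = 23.
(Top row then right column would cost 28.)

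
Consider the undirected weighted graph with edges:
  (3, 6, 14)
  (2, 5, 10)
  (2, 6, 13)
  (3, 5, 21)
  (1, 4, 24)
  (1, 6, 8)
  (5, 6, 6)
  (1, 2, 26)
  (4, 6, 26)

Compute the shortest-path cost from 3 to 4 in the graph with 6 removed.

Paths from 3 to 4 avoiding 6:
3 -> 5 -> 2 -> 1 -> 4: 21 + 10 + 26 + 24 = 81
The minimum is 81.

81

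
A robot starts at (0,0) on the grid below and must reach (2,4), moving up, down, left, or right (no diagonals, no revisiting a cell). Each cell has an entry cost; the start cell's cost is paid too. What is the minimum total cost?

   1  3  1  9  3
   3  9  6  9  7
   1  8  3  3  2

Cheapest: r0c0 → r0c1 → r0c2 → r1c2 → r2c2 → r2c3 → r2c4
  1 + 3 + 1 + 6 + 3 + 3 + 2 = 19

19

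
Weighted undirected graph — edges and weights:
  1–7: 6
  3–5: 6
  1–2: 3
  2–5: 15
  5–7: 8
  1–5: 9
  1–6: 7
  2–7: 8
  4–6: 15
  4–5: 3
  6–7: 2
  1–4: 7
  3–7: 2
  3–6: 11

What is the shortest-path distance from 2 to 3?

10

Comparing a few candidate routes:
2 → 1 → 4 → 5 → 3: 3 + 7 + 3 + 6 = 19
2 → 1 → 6 → 7 → 3: 3 + 7 + 2 + 2 = 14
2 → 1 → 7 → 3: 3 + 6 + 2 = 11
2 → 1 → 6 → 3: 3 + 7 + 11 = 21
2 → 1 → 5 → 3: 3 + 9 + 6 = 18
2 → 7 → 3: 8 + 2 = 10
Best route has total 10.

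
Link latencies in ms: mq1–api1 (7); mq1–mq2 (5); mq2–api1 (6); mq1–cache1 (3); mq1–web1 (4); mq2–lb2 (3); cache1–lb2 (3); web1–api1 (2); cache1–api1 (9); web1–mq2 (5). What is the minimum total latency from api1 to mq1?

6

Comparing a few candidate routes:
api1 - mq1: 7
api1 - web1 - mq2 - mq1: 2 + 5 + 5 = 12
api1 - cache1 - mq1: 9 + 3 = 12
api1 - mq2 - mq1: 6 + 5 = 11
api1 - web1 - mq1: 2 + 4 = 6
The minimum is 6 ms.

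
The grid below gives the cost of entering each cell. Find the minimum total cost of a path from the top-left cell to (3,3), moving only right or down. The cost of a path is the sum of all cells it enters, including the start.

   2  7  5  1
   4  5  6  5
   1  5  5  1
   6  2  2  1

Best path: (0,0) → (1,0) → (2,0) → (2,1) → (3,1) → (3,2) → (3,3)
Cost: 2 + 4 + 1 + 5 + 2 + 2 + 1 = 17
(Top row then right column would cost 22.)

17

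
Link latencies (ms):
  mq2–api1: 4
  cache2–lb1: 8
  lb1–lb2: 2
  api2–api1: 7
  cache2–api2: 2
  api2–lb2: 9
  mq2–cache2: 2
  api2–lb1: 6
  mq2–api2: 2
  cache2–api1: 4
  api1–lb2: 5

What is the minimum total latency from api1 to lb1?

7

Some routes from api1 to lb1:
api1 → cache2 → api2 → lb1: 4 + 2 + 6 = 12
api1 → mq2 → api2 → lb1: 4 + 2 + 6 = 12
api1 → api2 → lb1: 7 + 6 = 13
api1 → cache2 → lb1: 4 + 8 = 12
api1 → lb2 → lb1: 5 + 2 = 7
Shortest: 7 ms.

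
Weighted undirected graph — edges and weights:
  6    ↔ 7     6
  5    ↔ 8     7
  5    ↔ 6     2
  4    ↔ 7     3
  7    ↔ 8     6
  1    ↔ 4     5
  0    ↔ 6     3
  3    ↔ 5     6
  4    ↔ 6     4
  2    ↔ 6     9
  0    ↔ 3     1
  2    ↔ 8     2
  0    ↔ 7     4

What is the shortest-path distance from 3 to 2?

Checking several routes:
3 -> 5 -> 6 -> 2: 6 + 2 + 9 = 17
3 -> 0 -> 6 -> 5 -> 8 -> 2: 1 + 3 + 2 + 7 + 2 = 15
3 -> 0 -> 7 -> 8 -> 2: 1 + 4 + 6 + 2 = 13
3 -> 0 -> 6 -> 2: 1 + 3 + 9 = 13
3 -> 5 -> 8 -> 2: 6 + 7 + 2 = 15
Shortest: 13.

13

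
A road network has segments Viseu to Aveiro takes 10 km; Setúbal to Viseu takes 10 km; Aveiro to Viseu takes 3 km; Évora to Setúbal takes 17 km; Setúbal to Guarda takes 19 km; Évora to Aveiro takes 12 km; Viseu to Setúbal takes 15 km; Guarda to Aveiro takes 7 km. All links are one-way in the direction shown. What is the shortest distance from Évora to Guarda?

36

Candidate routes:
Évora→Aveiro→Viseu→Setúbal→Guarda: 12 + 3 + 15 + 19 = 49
Évora→Setúbal→Guarda: 17 + 19 = 36
The minimum is 36 km.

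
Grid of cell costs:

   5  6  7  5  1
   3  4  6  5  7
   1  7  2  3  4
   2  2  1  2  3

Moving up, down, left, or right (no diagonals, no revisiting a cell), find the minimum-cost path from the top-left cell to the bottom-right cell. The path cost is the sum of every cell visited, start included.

Best path: r0c0 → r1c0 → r2c0 → r3c0 → r3c1 → r3c2 → r3c3 → r3c4
Cost: 5 + 3 + 1 + 2 + 2 + 1 + 2 + 3 = 19

19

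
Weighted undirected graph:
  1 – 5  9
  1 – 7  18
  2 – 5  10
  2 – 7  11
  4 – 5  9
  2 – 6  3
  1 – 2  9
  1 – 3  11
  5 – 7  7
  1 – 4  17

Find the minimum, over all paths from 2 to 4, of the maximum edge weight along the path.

9

Comparing a few candidate routes:
2-5-4: max(10, 9) = 10
2-7-5-1-4: max(11, 7, 9, 17) = 17
2-1-4: max(9, 17) = 17
2-1-5-4: max(9, 9, 9) = 9
2-7-5-4: max(11, 7, 9) = 11
2-5-1-4: max(10, 9, 17) = 17
Best route has worst link 9.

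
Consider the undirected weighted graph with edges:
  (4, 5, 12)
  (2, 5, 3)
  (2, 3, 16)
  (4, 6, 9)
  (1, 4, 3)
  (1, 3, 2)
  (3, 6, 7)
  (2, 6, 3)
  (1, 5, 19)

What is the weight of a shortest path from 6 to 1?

A few of the 6→1 routes:
6 → 3 → 1: 7 + 2 = 9
6 → 2 → 5 → 4 → 1: 3 + 3 + 12 + 3 = 21
6 → 2 → 3 → 1: 3 + 16 + 2 = 21
6 → 4 → 1: 9 + 3 = 12
The minimum is 9.

9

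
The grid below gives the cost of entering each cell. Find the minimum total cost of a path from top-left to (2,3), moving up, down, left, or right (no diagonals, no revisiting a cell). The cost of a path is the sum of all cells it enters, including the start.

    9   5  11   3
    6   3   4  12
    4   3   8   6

Take [0,0] → [0,1] → [1,1] → [2,1] → [2,2] → [2,3] for a total of 9 + 5 + 3 + 3 + 8 + 6 = 34.

34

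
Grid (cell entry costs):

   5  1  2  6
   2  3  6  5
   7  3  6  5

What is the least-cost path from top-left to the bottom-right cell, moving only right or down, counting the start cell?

Best path: r0c0 r0c1 r1c1 r2c1 r2c2 r2c3
Cost: 5 + 1 + 3 + 3 + 6 + 5 = 23
For comparison, the top-then-right route costs 24.

23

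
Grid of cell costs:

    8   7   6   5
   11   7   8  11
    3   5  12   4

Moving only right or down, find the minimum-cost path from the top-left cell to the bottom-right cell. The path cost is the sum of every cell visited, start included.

41

One optimal route is [0,0] → [0,1] → [0,2] → [0,3] → [1,3] → [2,3].
Its cost is 8 + 7 + 6 + 5 + 11 + 4 = 41.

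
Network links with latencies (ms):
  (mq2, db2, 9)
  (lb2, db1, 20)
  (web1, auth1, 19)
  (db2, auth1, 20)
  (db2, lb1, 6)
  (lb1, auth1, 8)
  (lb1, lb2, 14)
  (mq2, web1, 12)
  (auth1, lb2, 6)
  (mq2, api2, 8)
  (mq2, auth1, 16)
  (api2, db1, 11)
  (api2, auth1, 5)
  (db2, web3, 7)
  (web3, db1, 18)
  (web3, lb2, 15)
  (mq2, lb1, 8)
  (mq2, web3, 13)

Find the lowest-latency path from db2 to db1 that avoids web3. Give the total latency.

A few of the db2→db1 routes:
db2 → auth1 → api2 → db1: 20 + 5 + 11 = 36
db2 → mq2 → api2 → db1: 9 + 8 + 11 = 28
db2 → lb1 → mq2 → api2 → db1: 6 + 8 + 8 + 11 = 33
db2 → lb1 → auth1 → api2 → db1: 6 + 8 + 5 + 11 = 30
db2 → lb1 → auth1 → lb2 → db1: 6 + 8 + 6 + 20 = 40
The minimum is 28 ms.

28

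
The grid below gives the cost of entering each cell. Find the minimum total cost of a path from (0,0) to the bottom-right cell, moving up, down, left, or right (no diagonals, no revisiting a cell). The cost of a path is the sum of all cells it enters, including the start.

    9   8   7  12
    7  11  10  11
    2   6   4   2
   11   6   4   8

38

One optimal route is r0c0 -> r1c0 -> r2c0 -> r2c1 -> r2c2 -> r2c3 -> r3c3.
Its cost is 9 + 7 + 2 + 6 + 4 + 2 + 8 = 38.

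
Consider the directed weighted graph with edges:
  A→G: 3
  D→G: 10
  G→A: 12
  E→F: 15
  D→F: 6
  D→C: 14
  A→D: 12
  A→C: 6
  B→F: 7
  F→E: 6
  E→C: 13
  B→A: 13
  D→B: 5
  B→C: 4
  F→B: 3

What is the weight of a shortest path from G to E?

36

Candidate routes:
G - A - D - F - E: 12 + 12 + 6 + 6 = 36
G - A - D - B - F - E: 12 + 12 + 5 + 7 + 6 = 42
Shortest: 36.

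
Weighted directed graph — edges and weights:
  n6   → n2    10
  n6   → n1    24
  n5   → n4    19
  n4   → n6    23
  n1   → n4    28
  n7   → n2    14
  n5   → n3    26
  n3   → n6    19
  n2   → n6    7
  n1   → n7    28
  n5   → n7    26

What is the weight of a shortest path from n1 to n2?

Candidate routes:
n1 - n7 - n2: 28 + 14 = 42
n1 - n4 - n6 - n2: 28 + 23 + 10 = 61
Shortest: 42.

42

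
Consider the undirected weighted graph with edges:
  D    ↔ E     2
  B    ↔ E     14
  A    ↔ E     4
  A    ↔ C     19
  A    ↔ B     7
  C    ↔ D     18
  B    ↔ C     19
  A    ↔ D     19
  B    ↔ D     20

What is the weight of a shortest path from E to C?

A few of the E→C routes:
E-D-C: 2 + 18 = 20
E-A-C: 4 + 19 = 23
E-A-B-C: 4 + 7 + 19 = 30
Best route has total 20.

20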